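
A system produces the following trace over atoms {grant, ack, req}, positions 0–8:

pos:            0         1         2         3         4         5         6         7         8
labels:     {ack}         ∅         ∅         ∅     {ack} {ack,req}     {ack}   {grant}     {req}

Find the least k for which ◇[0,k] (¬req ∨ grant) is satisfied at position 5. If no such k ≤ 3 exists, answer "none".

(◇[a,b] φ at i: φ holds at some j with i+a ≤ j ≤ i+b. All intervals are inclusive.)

1

Scan j = 5,6,… for (¬req ∨ grant):
  j=5: fails
  j=6: holds
First hit at j=6, so smallest k = 6-5 = 1.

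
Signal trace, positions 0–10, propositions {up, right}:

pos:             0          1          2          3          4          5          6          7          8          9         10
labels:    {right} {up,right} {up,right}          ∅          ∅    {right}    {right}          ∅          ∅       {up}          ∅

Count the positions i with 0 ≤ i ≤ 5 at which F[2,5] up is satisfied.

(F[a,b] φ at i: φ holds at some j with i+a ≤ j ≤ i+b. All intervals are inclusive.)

Evaluate at each i in [0,5]:
  i=0: ✓ (witness j=2)
  i=1: ✗ (none in [3,6])
  i=2: ✗ (none in [4,7])
  i=3: ✗ (none in [5,8])
  i=4: ✓ (witness j=9)
  i=5: ✓ (witness j=9)
Positions where it holds: {0, 4, 5} → 3.

3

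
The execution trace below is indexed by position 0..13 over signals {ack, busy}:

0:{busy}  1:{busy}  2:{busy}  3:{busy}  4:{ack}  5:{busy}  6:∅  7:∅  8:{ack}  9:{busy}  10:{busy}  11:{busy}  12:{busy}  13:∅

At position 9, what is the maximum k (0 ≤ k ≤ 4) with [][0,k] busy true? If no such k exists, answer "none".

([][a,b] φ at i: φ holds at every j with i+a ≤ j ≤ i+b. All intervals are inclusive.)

busy must hold from j=9 onward; find where it first fails.
  j=9: holds
  j=10: holds
  j=11: holds
  j=12: holds
  j=13: fails
Holds on [9,12], so largest k = 3.

3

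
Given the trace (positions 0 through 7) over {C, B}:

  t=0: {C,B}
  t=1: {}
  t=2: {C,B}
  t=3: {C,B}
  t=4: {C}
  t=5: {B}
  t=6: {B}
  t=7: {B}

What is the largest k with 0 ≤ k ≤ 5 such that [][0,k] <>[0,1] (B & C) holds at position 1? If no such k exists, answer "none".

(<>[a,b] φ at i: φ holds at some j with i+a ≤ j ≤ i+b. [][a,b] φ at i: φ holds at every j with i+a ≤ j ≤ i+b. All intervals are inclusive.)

<>[0,1] (B & C) must hold from j=1 onward; find where it first fails.
  j=1: holds
  j=2: holds
  j=3: holds
  j=4: fails
Holds on [1,3], so largest k = 2.

2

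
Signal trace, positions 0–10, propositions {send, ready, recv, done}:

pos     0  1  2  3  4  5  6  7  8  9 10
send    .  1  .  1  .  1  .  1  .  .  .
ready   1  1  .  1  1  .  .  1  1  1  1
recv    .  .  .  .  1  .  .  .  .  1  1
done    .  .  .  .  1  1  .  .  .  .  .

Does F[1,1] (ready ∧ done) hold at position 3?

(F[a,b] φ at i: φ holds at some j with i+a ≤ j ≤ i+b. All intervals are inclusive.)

Yes

Check (ready ∧ done) at each j in [4,4]:
  j=4: true
Found at j=4 → formula holds.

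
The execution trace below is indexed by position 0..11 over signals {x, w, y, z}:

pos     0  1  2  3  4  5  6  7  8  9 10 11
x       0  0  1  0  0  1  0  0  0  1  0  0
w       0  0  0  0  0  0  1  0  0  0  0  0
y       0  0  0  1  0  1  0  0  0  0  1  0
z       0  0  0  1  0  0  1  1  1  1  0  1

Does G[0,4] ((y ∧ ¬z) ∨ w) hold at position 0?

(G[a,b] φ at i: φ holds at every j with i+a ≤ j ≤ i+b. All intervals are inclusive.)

False

Check ((y ∧ ¬z) ∨ w) at every j in [0,4]:
  j=0: false
  j=1: false
  j=2: false
  j=3: false
  j=4: false
Fails at j=0 → formula fails.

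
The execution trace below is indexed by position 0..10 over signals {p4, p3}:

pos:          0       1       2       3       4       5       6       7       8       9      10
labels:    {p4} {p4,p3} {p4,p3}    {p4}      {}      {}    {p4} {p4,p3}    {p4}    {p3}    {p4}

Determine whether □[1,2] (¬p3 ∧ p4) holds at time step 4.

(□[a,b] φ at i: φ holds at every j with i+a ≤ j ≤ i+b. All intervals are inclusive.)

Check (¬p3 ∧ p4) at every j in [5,6]:
  j=5: false
  j=6: true
Fails at j=5 → formula fails.

Does not hold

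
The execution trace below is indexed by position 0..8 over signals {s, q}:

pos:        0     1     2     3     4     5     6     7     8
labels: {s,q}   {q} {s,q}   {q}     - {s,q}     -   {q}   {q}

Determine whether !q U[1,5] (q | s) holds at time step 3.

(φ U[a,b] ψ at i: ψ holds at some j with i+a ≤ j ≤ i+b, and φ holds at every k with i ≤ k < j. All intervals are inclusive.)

No

Need some j in [4,8] with (q | s), and !q at every k in [3,j-1].
  j=4: (q | s) false.
  j=5: (q | s) holds, but !q fails at k=3 → not this j.
  j=6: (q | s) false.
  j=7: (q | s) holds, but !q fails at k=3 → not this j.
  j=8: (q | s) holds, but !q fails at k=3 → not this j.
No j in the window works → until fails.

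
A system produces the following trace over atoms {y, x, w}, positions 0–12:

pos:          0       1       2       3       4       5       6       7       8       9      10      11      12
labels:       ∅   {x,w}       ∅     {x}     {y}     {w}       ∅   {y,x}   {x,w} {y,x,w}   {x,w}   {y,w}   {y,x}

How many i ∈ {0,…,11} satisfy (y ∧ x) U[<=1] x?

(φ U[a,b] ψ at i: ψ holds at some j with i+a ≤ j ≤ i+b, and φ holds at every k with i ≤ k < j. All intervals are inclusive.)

Evaluate at each i in [0,11]:
  i=0: ✗ (lhs fails at k=0 before rhs at j=1)
  i=1: ✓ (rhs at j=1)
  i=2: ✗ (lhs fails at k=2 before rhs at j=3)
  i=3: ✓ (rhs at j=3)
  i=4: ✗ (no rhs in [4,5])
  i=5: ✗ (no rhs in [5,6])
  i=6: ✗ (lhs fails at k=6 before rhs at j=7)
  i=7: ✓ (rhs at j=7)
  i=8: ✓ (rhs at j=8)
  i=9: ✓ (rhs at j=9)
  i=10: ✓ (rhs at j=10)
  i=11: ✗ (lhs fails at k=11 before rhs at j=12)
Positions where it holds: {1, 3, 7, 8, 9, 10} → 6.

6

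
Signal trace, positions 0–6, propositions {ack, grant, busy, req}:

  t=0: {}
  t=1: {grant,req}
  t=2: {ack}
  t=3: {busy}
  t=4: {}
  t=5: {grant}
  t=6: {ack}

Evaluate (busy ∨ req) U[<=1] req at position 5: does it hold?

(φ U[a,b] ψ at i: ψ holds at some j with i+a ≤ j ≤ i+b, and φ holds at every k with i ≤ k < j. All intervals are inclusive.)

False

Need some j in [5,6] with req, and (busy ∨ req) at every k in [5,j-1].
  j=5: req false.
  j=6: req false.
No j in the window works → until fails.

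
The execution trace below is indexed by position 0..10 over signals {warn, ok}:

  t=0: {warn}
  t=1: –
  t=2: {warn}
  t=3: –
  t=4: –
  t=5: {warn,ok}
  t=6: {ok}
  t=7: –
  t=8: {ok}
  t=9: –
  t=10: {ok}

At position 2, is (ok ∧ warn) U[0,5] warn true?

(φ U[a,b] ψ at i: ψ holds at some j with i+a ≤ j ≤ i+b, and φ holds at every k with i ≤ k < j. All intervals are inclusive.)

Need some j in [2,7] with warn, and (ok ∧ warn) at every k in [2,j-1].
  j=2: warn holds; no prefix to check → satisfied.

Holds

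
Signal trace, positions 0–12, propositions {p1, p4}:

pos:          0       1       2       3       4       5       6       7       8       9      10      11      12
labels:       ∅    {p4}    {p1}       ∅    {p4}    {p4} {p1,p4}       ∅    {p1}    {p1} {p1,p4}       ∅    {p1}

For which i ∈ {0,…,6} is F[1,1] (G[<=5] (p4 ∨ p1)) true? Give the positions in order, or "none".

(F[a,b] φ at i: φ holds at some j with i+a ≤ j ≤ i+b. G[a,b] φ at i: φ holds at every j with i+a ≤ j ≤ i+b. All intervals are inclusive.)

none

Evaluate at each i in [0,6]:
  i=0: ✗ (none in [1,1])
  i=1: ✗ (none in [2,2])
  i=2: ✗ (none in [3,3])
  i=3: ✗ (none in [4,4])
  i=4: ✗ (none in [5,5])
  i=5: ✗ (none in [6,6])
  i=6: ✗ (none in [7,7])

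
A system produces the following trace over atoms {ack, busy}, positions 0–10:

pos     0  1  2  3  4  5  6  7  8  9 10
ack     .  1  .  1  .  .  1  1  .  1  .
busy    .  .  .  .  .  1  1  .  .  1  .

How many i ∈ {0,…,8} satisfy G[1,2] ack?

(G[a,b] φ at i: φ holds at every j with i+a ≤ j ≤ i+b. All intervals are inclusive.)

Evaluate at each i in [0,8]:
  i=0: ✗ (fails at j=2)
  i=1: ✗ (fails at j=2)
  i=2: ✗ (fails at j=4)
  i=3: ✗ (fails at j=4)
  i=4: ✗ (fails at j=5)
  i=5: ✓ (all of [6,7])
  i=6: ✗ (fails at j=8)
  i=7: ✗ (fails at j=8)
  i=8: ✗ (fails at j=10)
Positions where it holds: {5} → 1.

1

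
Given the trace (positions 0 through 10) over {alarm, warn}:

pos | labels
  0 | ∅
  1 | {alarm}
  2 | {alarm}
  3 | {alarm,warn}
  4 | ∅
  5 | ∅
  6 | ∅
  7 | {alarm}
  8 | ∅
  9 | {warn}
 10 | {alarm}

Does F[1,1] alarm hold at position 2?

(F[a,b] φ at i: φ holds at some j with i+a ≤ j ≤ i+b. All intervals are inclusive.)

True

Check alarm at each j in [3,3]:
  j=3: true
Found at j=3 → formula holds.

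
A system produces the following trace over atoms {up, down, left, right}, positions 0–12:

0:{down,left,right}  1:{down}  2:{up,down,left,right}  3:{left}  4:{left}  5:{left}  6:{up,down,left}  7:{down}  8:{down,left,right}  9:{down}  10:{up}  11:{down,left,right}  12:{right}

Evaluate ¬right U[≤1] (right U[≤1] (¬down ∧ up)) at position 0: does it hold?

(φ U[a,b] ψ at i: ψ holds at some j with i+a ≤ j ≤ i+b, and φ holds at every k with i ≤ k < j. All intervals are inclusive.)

Need some j in [0,1] with (right U[≤1] (¬down ∧ up)), and ¬right at every k in [0,j-1].
  j=0: (right U[≤1] (¬down ∧ up)) — fails.
  j=1: (right U[≤1] (¬down ∧ up)) — fails.
No j in the window works → until fails.

No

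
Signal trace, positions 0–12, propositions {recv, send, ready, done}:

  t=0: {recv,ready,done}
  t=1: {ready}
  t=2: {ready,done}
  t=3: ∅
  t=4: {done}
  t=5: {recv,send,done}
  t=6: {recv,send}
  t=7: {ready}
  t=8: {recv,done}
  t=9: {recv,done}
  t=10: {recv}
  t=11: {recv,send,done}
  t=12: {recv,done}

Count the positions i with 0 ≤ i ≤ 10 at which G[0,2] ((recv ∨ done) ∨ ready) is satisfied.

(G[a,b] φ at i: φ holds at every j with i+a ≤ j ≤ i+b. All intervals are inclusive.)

8

Evaluate at each i in [0,10]:
  i=0: ✓ (all of [0,2])
  i=1: ✗ (fails at j=3)
  i=2: ✗ (fails at j=3)
  i=3: ✗ (fails at j=3)
  i=4: ✓ (all of [4,6])
  i=5: ✓ (all of [5,7])
  i=6: ✓ (all of [6,8])
  i=7: ✓ (all of [7,9])
  i=8: ✓ (all of [8,10])
  i=9: ✓ (all of [9,11])
  i=10: ✓ (all of [10,12])
Positions where it holds: {0, 4, 5, 6, 7, 8, 9, 10} → 8.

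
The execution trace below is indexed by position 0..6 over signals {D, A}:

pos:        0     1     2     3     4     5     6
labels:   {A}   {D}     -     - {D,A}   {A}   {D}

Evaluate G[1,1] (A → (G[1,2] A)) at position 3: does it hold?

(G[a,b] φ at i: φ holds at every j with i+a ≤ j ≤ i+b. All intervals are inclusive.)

False

Check (A → (G[1,2] A)) at every j in [4,4]:
  j=4: antecedent true; consequent fails at 6 → ✗
Fails at j=4 → formula fails.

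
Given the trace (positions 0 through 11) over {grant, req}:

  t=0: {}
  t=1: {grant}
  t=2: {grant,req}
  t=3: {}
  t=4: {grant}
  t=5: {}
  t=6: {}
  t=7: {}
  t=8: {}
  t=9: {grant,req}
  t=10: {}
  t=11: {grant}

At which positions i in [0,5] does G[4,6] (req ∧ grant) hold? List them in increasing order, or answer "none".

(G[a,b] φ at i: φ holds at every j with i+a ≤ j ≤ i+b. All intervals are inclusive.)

none

Evaluate at each i in [0,5]:
  i=0: ✗ (fails at j=4)
  i=1: ✗ (fails at j=5)
  i=2: ✗ (fails at j=6)
  i=3: ✗ (fails at j=7)
  i=4: ✗ (fails at j=8)
  i=5: ✗ (fails at j=10)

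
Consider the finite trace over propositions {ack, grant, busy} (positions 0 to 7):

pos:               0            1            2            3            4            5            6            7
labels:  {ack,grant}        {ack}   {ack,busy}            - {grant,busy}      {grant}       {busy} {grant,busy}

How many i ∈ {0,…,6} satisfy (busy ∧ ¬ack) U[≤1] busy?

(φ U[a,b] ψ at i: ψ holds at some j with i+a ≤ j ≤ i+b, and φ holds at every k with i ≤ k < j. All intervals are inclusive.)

3

Evaluate at each i in [0,6]:
  i=0: ✗ (no rhs in [0,1])
  i=1: ✗ (lhs fails at k=1 before rhs at j=2)
  i=2: ✓ (rhs at j=2)
  i=3: ✗ (lhs fails at k=3 before rhs at j=4)
  i=4: ✓ (rhs at j=4)
  i=5: ✗ (lhs fails at k=5 before rhs at j=6)
  i=6: ✓ (rhs at j=6)
Positions where it holds: {2, 4, 6} → 3.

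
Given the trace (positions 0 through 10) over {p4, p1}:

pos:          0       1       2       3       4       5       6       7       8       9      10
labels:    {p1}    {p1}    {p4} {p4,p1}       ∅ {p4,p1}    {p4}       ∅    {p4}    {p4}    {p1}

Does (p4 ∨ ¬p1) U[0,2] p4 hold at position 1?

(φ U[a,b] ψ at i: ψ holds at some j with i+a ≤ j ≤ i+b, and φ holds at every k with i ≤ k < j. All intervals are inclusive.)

Does not hold

Need some j in [1,3] with p4, and (p4 ∨ ¬p1) at every k in [1,j-1].
  j=1: p4 false.
  j=2: p4 holds, but (p4 ∨ ¬p1) fails at k=1 → not this j.
  j=3: p4 holds, but (p4 ∨ ¬p1) fails at k=1 → not this j.
No j in the window works → until fails.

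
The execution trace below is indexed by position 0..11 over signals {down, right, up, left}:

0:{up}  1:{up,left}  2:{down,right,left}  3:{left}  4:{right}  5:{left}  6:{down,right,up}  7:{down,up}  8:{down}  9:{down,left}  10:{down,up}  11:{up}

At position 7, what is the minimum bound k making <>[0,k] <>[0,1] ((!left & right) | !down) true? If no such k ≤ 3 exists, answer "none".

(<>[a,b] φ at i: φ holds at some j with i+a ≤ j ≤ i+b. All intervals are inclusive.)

Scan j = 7,8,… for <>[0,1] ((!left & right) | !down):
  j=7: fails
  j=8: fails
  j=9: fails
  j=10: holds
First hit at j=10, so smallest k = 10-7 = 3.

3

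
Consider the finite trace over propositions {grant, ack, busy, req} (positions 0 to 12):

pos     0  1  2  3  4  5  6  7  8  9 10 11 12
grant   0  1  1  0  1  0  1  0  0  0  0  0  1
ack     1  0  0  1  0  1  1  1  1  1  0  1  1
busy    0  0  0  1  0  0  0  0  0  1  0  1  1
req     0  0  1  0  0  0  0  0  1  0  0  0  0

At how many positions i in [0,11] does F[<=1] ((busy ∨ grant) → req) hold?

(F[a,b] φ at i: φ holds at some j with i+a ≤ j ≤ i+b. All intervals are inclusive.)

Evaluate at each i in [0,11]:
  i=0: ✓ (witness j=0)
  i=1: ✓ (witness j=2)
  i=2: ✓ (witness j=2)
  i=3: ✗ (none in [3,4])
  i=4: ✓ (witness j=5)
  i=5: ✓ (witness j=5)
  i=6: ✓ (witness j=7)
  i=7: ✓ (witness j=7)
  i=8: ✓ (witness j=8)
  i=9: ✓ (witness j=10)
  i=10: ✓ (witness j=10)
  i=11: ✗ (none in [11,12])
Positions where it holds: {0, 1, 2, 4, 5, 6, 7, 8, 9, 10} → 10.

10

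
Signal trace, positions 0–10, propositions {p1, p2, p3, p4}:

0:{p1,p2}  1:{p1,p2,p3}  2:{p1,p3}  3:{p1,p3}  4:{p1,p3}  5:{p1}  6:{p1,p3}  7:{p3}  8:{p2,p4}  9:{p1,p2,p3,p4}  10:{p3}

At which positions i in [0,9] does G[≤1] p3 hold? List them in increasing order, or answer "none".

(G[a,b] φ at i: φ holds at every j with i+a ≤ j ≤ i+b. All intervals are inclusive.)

Evaluate at each i in [0,9]:
  i=0: ✗ (fails at j=0)
  i=1: ✓ (all of [1,2])
  i=2: ✓ (all of [2,3])
  i=3: ✓ (all of [3,4])
  i=4: ✗ (fails at j=5)
  i=5: ✗ (fails at j=5)
  i=6: ✓ (all of [6,7])
  i=7: ✗ (fails at j=8)
  i=8: ✗ (fails at j=8)
  i=9: ✓ (all of [9,10])

1, 2, 3, 6, 9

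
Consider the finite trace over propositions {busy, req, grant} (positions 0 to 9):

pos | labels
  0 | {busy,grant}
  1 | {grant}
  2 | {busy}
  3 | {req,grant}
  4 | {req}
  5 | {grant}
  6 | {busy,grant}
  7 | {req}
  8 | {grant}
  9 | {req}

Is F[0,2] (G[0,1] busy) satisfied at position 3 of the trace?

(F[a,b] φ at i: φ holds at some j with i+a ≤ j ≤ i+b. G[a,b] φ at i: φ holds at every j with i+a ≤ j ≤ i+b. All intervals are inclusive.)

Check G[0,1] busy at each j in [3,5]:
  j=3: fails at 3
  j=4: fails at 4
  j=5: fails at 5
No position in the window satisfies it → formula fails.

False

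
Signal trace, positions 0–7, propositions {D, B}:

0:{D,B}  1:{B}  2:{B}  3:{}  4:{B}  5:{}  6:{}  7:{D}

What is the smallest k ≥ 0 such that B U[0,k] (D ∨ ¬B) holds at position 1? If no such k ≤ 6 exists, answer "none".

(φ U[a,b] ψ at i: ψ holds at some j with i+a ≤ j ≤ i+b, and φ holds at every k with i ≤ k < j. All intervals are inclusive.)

2

Need earliest j ≥ 1 with (D ∨ ¬B), and B at every k in [1,j-1].
  j=1: rhs fails.
  j=2: rhs fails.
  j=3: rhs holds; lhs holds on [1,2]. k = 2.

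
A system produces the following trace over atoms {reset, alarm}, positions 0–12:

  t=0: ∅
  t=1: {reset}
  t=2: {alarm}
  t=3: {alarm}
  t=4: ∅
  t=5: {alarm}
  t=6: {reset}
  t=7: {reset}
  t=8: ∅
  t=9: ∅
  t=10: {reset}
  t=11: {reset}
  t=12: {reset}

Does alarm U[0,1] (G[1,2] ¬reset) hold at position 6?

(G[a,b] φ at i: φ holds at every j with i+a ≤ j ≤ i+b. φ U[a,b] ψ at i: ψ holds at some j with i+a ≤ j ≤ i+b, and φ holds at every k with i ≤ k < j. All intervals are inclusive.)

False

Need some j in [6,7] with G[1,2] ¬reset, and alarm at every k in [6,j-1].
  j=6: G[1,2] ¬reset — fails at 7.
  j=7: G[1,2] ¬reset holds, but alarm fails at k=6 → not this j.
No j in the window works → until fails.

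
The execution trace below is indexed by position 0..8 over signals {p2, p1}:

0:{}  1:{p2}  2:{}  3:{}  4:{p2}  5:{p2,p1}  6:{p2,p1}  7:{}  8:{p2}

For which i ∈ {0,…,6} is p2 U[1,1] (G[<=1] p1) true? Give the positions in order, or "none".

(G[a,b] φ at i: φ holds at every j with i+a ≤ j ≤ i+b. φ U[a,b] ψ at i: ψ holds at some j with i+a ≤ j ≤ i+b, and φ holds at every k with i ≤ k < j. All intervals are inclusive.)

4

Evaluate at each i in [0,6]:
  i=0: ✗ (no rhs in [1,1])
  i=1: ✗ (no rhs in [2,2])
  i=2: ✗ (no rhs in [3,3])
  i=3: ✗ (no rhs in [4,4])
  i=4: ✓ (rhs at j=5; lhs holds on [4,4])
  i=5: ✗ (no rhs in [6,6])
  i=6: ✗ (no rhs in [7,7])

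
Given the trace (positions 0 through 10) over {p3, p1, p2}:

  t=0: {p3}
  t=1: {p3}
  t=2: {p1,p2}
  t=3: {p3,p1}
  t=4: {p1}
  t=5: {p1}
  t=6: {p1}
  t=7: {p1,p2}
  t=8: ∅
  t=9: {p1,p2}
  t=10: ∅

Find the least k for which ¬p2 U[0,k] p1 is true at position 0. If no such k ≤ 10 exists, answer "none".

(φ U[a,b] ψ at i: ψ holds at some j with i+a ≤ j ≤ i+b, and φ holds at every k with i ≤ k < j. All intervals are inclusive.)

Need earliest j ≥ 0 with p1, and ¬p2 at every k in [0,j-1].
  j=0: rhs fails.
  j=1: rhs fails.
  j=2: rhs holds; lhs holds on [0,1]. k = 2.

2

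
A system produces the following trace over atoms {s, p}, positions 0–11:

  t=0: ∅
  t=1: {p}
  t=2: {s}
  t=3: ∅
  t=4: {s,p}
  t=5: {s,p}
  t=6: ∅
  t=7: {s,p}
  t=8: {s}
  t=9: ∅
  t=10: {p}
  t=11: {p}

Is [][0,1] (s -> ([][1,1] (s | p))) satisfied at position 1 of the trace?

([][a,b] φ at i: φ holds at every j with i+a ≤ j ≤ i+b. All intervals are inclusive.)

False

Check (s -> ([][1,1] (s | p))) at every j in [1,2]:
  j=1: antecedent false → ✓
  j=2: antecedent true; consequent fails at 3 → ✗
Fails at j=2 → formula fails.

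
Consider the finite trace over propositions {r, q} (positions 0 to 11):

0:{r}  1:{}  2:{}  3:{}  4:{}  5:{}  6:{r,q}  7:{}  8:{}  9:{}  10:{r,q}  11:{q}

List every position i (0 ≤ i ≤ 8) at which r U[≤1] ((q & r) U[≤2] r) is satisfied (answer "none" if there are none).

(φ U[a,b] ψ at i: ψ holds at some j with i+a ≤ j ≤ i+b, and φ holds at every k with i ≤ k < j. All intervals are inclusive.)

0, 6

Evaluate at each i in [0,8]:
  i=0: ✓ (rhs at j=0)
  i=1: ✗ (no rhs in [1,2])
  i=2: ✗ (no rhs in [2,3])
  i=3: ✗ (no rhs in [3,4])
  i=4: ✗ (no rhs in [4,5])
  i=5: ✗ (lhs fails at k=5 before rhs at j=6)
  i=6: ✓ (rhs at j=6)
  i=7: ✗ (no rhs in [7,8])
  i=8: ✗ (no rhs in [8,9])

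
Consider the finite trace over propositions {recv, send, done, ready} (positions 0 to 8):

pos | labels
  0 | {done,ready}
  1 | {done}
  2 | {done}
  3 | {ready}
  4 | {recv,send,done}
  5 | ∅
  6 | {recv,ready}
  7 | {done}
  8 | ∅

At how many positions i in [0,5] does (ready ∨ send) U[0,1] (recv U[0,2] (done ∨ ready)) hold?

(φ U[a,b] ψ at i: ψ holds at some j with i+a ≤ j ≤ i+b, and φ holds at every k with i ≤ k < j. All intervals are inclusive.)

Evaluate at each i in [0,5]:
  i=0: ✓ (rhs at j=0)
  i=1: ✓ (rhs at j=1)
  i=2: ✓ (rhs at j=2)
  i=3: ✓ (rhs at j=3)
  i=4: ✓ (rhs at j=4)
  i=5: ✗ (lhs fails at k=5 before rhs at j=6)
Positions where it holds: {0, 1, 2, 3, 4} → 5.

5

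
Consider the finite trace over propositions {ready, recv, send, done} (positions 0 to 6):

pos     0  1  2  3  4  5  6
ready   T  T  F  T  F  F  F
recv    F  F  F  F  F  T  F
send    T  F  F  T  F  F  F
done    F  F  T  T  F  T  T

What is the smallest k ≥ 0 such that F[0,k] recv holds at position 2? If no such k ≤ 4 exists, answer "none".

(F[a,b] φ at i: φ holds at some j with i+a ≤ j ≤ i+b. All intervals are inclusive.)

Scan j = 2,3,… for recv:
  j=2: fails
  j=3: fails
  j=4: fails
  j=5: holds
First hit at j=5, so smallest k = 5-2 = 3.

3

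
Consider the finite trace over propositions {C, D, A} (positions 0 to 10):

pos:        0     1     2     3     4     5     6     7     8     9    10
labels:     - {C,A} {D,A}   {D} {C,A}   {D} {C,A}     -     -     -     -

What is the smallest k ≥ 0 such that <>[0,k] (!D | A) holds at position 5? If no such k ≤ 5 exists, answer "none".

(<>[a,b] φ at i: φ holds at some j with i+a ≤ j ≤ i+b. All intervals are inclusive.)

Scan j = 5,6,… for (!D | A):
  j=5: fails
  j=6: holds
First hit at j=6, so smallest k = 6-5 = 1.

1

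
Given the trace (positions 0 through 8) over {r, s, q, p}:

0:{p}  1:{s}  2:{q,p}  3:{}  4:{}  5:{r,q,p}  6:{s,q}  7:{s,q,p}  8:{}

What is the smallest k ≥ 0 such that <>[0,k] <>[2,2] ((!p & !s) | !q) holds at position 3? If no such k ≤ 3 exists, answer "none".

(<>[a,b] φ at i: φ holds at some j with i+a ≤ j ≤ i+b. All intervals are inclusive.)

3

Scan j = 3,4,… for <>[2,2] ((!p & !s) | !q):
  j=3: fails
  j=4: fails
  j=5: fails
  j=6: holds
First hit at j=6, so smallest k = 6-3 = 3.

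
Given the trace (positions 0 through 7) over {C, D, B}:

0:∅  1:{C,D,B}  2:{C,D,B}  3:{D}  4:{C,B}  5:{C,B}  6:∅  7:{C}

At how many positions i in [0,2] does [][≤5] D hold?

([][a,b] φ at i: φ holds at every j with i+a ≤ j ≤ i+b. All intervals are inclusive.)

Evaluate at each i in [0,2]:
  i=0: ✗ (fails at j=0)
  i=1: ✗ (fails at j=4)
  i=2: ✗ (fails at j=4)
Positions where it holds: {} → 0.

0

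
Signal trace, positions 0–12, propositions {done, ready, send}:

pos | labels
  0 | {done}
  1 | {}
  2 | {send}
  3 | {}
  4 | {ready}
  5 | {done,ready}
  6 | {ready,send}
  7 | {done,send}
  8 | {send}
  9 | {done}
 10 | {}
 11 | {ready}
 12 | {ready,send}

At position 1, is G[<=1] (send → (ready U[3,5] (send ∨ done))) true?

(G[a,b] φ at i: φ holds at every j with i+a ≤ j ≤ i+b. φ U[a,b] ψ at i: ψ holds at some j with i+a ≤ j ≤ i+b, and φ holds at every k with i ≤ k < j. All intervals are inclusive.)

No

Check (send → (ready U[3,5] (send ∨ done))) at every j in [1,2]:
  j=1: antecedent false → ✓
  j=2: antecedent true; consequent fails → ✗
Fails at j=2 → formula fails.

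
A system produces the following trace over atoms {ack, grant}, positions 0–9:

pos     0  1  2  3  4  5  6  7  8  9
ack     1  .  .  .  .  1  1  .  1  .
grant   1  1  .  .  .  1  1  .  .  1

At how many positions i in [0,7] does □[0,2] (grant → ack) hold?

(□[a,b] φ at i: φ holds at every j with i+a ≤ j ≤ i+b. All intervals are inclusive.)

Evaluate at each i in [0,7]:
  i=0: ✗ (fails at j=1)
  i=1: ✗ (fails at j=1)
  i=2: ✓ (all of [2,4])
  i=3: ✓ (all of [3,5])
  i=4: ✓ (all of [4,6])
  i=5: ✓ (all of [5,7])
  i=6: ✓ (all of [6,8])
  i=7: ✗ (fails at j=9)
Positions where it holds: {2, 3, 4, 5, 6} → 5.

5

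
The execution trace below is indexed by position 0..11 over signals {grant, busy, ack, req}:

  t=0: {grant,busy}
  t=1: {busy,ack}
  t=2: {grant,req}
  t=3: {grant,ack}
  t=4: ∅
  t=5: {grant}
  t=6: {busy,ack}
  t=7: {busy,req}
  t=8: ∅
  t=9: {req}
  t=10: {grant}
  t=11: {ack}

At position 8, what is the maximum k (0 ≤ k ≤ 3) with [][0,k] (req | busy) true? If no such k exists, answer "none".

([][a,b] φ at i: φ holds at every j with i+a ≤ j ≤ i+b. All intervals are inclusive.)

(req | busy) must hold from j=8 onward; find where it first fails.
  j=8: fails → no k works.

none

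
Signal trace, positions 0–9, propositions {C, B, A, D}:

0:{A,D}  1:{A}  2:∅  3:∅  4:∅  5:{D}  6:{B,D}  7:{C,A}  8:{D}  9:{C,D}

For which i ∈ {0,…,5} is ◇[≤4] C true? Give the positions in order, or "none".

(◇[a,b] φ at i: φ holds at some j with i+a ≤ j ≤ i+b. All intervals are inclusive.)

3, 4, 5

Evaluate at each i in [0,5]:
  i=0: ✗ (none in [0,4])
  i=1: ✗ (none in [1,5])
  i=2: ✗ (none in [2,6])
  i=3: ✓ (witness j=7)
  i=4: ✓ (witness j=7)
  i=5: ✓ (witness j=7)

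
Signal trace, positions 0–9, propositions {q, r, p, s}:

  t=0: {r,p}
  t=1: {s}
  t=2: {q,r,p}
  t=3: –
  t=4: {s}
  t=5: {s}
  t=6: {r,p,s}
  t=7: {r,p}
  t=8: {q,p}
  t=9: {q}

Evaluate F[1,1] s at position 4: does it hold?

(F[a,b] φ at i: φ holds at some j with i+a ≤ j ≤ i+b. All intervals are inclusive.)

Holds

Check s at each j in [5,5]:
  j=5: true
Found at j=5 → formula holds.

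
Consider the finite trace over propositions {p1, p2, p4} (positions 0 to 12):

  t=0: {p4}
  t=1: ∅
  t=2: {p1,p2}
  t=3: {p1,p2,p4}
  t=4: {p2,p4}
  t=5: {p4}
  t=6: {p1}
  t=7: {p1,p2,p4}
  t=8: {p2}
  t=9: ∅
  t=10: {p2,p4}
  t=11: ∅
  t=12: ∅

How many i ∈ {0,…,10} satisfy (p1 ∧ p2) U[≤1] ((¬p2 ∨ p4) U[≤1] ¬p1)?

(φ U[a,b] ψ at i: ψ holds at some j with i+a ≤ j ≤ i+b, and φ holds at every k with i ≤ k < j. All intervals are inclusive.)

10

Evaluate at each i in [0,10]:
  i=0: ✓ (rhs at j=0)
  i=1: ✓ (rhs at j=1)
  i=2: ✓ (rhs at j=3; lhs holds on [2,2])
  i=3: ✓ (rhs at j=3)
  i=4: ✓ (rhs at j=4)
  i=5: ✓ (rhs at j=5)
  i=6: ✗ (lhs fails at k=6 before rhs at j=7)
  i=7: ✓ (rhs at j=7)
  i=8: ✓ (rhs at j=8)
  i=9: ✓ (rhs at j=9)
  i=10: ✓ (rhs at j=10)
Positions where it holds: {0, 1, 2, 3, 4, 5, 7, 8, 9, 10} → 10.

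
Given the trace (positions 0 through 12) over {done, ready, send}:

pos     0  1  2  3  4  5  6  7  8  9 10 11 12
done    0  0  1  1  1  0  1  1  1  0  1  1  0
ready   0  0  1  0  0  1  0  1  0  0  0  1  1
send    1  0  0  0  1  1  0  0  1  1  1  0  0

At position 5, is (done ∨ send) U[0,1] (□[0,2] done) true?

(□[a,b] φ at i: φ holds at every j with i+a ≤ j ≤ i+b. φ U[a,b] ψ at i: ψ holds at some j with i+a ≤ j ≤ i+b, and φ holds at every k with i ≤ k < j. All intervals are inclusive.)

Yes

Need some j in [5,6] with □[0,2] done, and (done ∨ send) at every k in [5,j-1].
  j=5: □[0,2] done — fails at 5.
  j=6: □[0,2] done holds; (done ∨ send) holds at every k in [5,5] → satisfied.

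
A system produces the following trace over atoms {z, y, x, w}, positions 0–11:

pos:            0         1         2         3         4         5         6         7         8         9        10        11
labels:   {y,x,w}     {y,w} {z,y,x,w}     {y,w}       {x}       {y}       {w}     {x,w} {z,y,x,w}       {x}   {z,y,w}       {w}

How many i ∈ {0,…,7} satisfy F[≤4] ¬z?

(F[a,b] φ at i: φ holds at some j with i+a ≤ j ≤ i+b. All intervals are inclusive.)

8

Evaluate at each i in [0,7]:
  i=0: ✓ (witness j=0)
  i=1: ✓ (witness j=1)
  i=2: ✓ (witness j=3)
  i=3: ✓ (witness j=3)
  i=4: ✓ (witness j=4)
  i=5: ✓ (witness j=5)
  i=6: ✓ (witness j=6)
  i=7: ✓ (witness j=7)
Positions where it holds: {0, 1, 2, 3, 4, 5, 6, 7} → 8.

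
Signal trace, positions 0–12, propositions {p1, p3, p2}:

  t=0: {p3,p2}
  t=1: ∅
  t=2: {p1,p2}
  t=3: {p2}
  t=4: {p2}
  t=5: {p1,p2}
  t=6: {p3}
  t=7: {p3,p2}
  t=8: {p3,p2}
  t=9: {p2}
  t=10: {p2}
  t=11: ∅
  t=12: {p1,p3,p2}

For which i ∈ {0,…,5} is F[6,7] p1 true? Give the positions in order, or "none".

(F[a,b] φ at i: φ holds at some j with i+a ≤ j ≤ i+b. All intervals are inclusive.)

Evaluate at each i in [0,5]:
  i=0: ✗ (none in [6,7])
  i=1: ✗ (none in [7,8])
  i=2: ✗ (none in [8,9])
  i=3: ✗ (none in [9,10])
  i=4: ✗ (none in [10,11])
  i=5: ✓ (witness j=12)

5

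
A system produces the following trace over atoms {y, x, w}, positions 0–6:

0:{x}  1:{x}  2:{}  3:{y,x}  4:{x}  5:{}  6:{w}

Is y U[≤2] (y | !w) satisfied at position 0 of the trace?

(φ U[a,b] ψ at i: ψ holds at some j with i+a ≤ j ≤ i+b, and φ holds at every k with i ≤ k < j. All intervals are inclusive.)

Holds

Need some j in [0,2] with (y | !w), and y at every k in [0,j-1].
  j=0: (y | !w) holds; no prefix to check → satisfied.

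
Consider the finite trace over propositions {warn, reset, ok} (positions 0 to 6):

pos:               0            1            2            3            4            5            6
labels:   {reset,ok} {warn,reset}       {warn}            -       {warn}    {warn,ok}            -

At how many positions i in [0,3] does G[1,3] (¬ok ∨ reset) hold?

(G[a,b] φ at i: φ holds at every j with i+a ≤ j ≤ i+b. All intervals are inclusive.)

Evaluate at each i in [0,3]:
  i=0: ✓ (all of [1,3])
  i=1: ✓ (all of [2,4])
  i=2: ✗ (fails at j=5)
  i=3: ✗ (fails at j=5)
Positions where it holds: {0, 1} → 2.

2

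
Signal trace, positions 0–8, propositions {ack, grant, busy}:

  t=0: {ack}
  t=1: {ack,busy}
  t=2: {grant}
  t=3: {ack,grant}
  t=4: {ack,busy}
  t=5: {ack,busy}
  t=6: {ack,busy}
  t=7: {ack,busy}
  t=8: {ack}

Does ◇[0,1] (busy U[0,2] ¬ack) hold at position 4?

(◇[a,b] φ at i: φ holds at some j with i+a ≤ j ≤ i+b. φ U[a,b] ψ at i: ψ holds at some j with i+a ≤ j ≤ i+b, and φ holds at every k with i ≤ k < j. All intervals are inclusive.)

No

Check (busy U[0,2] ¬ack) at each j in [4,5]:
  j=4: fails
  j=5: fails
No position in the window satisfies it → formula fails.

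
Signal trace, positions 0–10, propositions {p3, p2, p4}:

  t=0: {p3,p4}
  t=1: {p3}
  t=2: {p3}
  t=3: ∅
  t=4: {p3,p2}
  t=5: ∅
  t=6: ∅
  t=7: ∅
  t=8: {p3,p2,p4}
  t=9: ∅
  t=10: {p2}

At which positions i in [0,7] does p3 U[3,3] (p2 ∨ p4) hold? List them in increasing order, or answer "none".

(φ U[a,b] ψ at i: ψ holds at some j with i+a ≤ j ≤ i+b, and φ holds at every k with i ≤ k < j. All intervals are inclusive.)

none

Evaluate at each i in [0,7]:
  i=0: ✗ (no rhs in [3,3])
  i=1: ✗ (lhs fails at k=3 before rhs at j=4)
  i=2: ✗ (no rhs in [5,5])
  i=3: ✗ (no rhs in [6,6])
  i=4: ✗ (no rhs in [7,7])
  i=5: ✗ (lhs fails at k=5 before rhs at j=8)
  i=6: ✗ (no rhs in [9,9])
  i=7: ✗ (lhs fails at k=7 before rhs at j=10)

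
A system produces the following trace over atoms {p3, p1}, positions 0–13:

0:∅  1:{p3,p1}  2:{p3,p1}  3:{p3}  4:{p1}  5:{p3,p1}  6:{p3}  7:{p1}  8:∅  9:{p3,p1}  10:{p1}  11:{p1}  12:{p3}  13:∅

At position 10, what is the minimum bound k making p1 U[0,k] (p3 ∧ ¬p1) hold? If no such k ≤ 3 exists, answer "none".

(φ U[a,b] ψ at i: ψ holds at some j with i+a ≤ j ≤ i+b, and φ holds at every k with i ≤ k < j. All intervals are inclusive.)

2

Need earliest j ≥ 10 with (p3 ∧ ¬p1), and p1 at every k in [10,j-1].
  j=10: rhs fails.
  j=11: rhs fails.
  j=12: rhs holds; lhs holds on [10,11]. k = 2.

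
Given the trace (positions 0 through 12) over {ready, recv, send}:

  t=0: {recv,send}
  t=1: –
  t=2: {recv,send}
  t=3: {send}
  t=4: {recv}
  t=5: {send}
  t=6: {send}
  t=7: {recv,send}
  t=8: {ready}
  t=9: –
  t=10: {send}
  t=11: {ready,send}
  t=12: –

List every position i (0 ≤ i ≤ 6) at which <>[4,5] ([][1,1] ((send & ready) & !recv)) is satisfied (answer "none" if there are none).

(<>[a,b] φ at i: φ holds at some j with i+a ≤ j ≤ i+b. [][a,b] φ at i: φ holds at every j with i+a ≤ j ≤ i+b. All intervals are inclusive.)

Evaluate at each i in [0,6]:
  i=0: ✗ (none in [4,5])
  i=1: ✗ (none in [5,6])
  i=2: ✗ (none in [6,7])
  i=3: ✗ (none in [7,8])
  i=4: ✗ (none in [8,9])
  i=5: ✓ (witness j=10)
  i=6: ✓ (witness j=10)

5, 6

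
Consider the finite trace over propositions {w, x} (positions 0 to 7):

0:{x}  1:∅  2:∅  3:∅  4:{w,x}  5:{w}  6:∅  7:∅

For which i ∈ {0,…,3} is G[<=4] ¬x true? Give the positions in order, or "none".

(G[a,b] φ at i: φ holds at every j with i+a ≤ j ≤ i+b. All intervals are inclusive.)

Evaluate at each i in [0,3]:
  i=0: ✗ (fails at j=0)
  i=1: ✗ (fails at j=4)
  i=2: ✗ (fails at j=4)
  i=3: ✗ (fails at j=4)

none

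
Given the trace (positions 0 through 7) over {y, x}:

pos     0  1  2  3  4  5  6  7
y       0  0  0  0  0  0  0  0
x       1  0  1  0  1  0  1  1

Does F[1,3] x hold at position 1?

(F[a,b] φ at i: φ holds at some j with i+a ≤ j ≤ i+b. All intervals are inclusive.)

Check x at each j in [2,4]:
  j=2: true
  j=3: false
  j=4: true
Found at j=2 → formula holds.

Yes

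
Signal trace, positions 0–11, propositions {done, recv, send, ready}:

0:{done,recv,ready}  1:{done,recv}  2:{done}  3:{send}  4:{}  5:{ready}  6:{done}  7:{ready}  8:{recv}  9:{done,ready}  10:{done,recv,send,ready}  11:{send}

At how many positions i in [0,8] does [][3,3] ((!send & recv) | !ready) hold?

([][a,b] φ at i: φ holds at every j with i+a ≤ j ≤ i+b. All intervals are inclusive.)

Evaluate at each i in [0,8]:
  i=0: ✓ (all of [3,3])
  i=1: ✓ (all of [4,4])
  i=2: ✗ (fails at j=5)
  i=3: ✓ (all of [6,6])
  i=4: ✗ (fails at j=7)
  i=5: ✓ (all of [8,8])
  i=6: ✗ (fails at j=9)
  i=7: ✗ (fails at j=10)
  i=8: ✓ (all of [11,11])
Positions where it holds: {0, 1, 3, 5, 8} → 5.

5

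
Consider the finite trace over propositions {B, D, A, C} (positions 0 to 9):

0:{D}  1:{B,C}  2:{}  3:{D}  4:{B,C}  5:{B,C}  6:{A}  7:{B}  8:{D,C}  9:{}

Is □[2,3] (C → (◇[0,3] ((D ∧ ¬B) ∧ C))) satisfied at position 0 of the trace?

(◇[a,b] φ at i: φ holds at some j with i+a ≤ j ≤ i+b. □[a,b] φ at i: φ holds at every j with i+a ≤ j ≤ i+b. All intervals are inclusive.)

Check (C → (◇[0,3] ((D ∧ ¬B) ∧ C))) at every j in [2,3]:
  j=2: antecedent false → ✓
  j=3: antecedent false → ✓
All positions satisfy it → formula holds.

True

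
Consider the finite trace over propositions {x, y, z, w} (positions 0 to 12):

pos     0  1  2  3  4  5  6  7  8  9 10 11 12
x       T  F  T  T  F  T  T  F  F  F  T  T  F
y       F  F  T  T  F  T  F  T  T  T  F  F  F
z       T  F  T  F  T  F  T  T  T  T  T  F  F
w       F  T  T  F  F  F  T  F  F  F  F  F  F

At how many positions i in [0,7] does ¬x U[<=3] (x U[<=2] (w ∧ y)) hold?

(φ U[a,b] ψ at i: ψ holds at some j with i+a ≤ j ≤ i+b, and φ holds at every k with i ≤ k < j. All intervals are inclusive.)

2

Evaluate at each i in [0,7]:
  i=0: ✗ (lhs fails at k=0 before rhs at j=2)
  i=1: ✓ (rhs at j=2; lhs holds on [1,1])
  i=2: ✓ (rhs at j=2)
  i=3: ✗ (no rhs in [3,6])
  i=4: ✗ (no rhs in [4,7])
  i=5: ✗ (no rhs in [5,8])
  i=6: ✗ (no rhs in [6,9])
  i=7: ✗ (no rhs in [7,10])
Positions where it holds: {1, 2} → 2.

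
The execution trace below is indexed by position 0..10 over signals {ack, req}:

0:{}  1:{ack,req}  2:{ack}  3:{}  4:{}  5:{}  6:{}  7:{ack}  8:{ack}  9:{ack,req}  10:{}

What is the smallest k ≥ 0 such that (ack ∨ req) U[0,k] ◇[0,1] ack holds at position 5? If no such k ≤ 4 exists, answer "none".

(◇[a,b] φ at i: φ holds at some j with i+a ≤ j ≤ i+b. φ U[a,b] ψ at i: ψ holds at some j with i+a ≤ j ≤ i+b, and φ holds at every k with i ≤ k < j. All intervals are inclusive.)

none

Need earliest j ≥ 5 with ◇[0,1] ack, and (ack ∨ req) at every k in [5,j-1].
  j=5: rhs fails.
  j=6: rhs holds but lhs fails at k=5.
  j=7: rhs holds but lhs fails at k=5.
  j=8: rhs holds but lhs fails at k=5.
  j=9: rhs holds but lhs fails at k=5.
No witness within the range → none.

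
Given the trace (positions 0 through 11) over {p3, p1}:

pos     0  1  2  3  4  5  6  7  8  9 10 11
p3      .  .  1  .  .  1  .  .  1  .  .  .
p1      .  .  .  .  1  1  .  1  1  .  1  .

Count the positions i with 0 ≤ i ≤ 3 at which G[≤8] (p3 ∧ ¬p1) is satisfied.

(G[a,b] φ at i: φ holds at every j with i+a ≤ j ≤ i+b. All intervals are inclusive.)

0

Evaluate at each i in [0,3]:
  i=0: ✗ (fails at j=0)
  i=1: ✗ (fails at j=1)
  i=2: ✗ (fails at j=3)
  i=3: ✗ (fails at j=3)
Positions where it holds: {} → 0.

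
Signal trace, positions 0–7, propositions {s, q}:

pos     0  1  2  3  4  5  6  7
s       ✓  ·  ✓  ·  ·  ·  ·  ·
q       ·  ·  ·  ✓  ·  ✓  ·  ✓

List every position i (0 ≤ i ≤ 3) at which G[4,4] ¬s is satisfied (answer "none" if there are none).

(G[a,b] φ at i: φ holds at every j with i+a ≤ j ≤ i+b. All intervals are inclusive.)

0, 1, 2, 3

Evaluate at each i in [0,3]:
  i=0: ✓ (all of [4,4])
  i=1: ✓ (all of [5,5])
  i=2: ✓ (all of [6,6])
  i=3: ✓ (all of [7,7])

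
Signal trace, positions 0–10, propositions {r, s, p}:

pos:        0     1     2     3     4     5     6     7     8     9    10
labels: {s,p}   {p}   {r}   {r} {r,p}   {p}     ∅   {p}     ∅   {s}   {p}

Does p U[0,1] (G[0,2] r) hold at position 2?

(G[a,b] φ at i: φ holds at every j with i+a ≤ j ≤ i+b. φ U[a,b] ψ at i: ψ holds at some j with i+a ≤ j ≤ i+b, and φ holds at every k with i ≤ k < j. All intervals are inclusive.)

True

Need some j in [2,3] with G[0,2] r, and p at every k in [2,j-1].
  j=2: G[0,2] r holds; no prefix to check → satisfied.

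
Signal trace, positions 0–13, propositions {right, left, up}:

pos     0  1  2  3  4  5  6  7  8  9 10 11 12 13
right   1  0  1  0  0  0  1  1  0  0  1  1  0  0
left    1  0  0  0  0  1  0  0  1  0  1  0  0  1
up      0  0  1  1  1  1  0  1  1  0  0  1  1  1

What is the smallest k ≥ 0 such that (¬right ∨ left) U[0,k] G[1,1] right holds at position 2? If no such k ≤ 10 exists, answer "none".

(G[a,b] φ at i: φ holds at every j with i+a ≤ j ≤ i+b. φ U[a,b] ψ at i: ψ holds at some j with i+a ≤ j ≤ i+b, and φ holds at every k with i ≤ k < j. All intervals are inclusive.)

Need earliest j ≥ 2 with G[1,1] right, and (¬right ∨ left) at every k in [2,j-1].
  j=2: rhs fails.
  j=3: rhs fails.
  j=4: rhs fails.
  j=5: rhs holds but lhs fails at k=2.
  j=6: rhs holds but lhs fails at k=2.
  j=7: rhs fails.
  j=8: rhs fails.
  j=9: rhs holds but lhs fails at k=2.
  j=10: rhs holds but lhs fails at k=2.
  j=11: rhs fails.
  j=12: rhs fails.
No witness within the range → none.

none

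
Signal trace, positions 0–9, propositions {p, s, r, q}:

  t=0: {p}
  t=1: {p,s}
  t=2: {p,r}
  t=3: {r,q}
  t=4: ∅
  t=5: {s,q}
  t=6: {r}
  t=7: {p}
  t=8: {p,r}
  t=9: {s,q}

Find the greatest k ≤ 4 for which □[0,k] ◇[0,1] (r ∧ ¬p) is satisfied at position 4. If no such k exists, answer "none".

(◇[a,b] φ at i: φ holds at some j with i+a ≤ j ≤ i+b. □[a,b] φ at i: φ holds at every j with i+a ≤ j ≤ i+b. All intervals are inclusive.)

◇[0,1] (r ∧ ¬p) must hold from j=4 onward; find where it first fails.
  j=4: fails → no k works.

none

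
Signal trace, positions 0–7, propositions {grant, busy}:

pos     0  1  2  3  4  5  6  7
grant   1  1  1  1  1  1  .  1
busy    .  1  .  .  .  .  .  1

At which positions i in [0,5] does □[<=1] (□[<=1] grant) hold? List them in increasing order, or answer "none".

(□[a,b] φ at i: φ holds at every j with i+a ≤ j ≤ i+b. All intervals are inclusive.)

Evaluate at each i in [0,5]:
  i=0: ✓ (all of [0,1])
  i=1: ✓ (all of [1,2])
  i=2: ✓ (all of [2,3])
  i=3: ✓ (all of [3,4])
  i=4: ✗ (fails at j=5)
  i=5: ✗ (fails at j=5)

0, 1, 2, 3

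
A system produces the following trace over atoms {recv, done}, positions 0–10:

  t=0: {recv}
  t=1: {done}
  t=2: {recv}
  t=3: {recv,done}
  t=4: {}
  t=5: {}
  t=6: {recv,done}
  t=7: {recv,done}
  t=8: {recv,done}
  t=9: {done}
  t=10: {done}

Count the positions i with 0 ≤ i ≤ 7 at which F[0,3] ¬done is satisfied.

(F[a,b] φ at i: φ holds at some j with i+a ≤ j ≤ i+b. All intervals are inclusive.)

6

Evaluate at each i in [0,7]:
  i=0: ✓ (witness j=0)
  i=1: ✓ (witness j=2)
  i=2: ✓ (witness j=2)
  i=3: ✓ (witness j=4)
  i=4: ✓ (witness j=4)
  i=5: ✓ (witness j=5)
  i=6: ✗ (none in [6,9])
  i=7: ✗ (none in [7,10])
Positions where it holds: {0, 1, 2, 3, 4, 5} → 6.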